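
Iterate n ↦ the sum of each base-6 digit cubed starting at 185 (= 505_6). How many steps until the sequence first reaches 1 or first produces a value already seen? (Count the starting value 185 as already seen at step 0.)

185 = (5,0,5)_6 → 250
250 = (1,0,5,4)_6 → 190
190 = (5,1,4)_6 → 190  — 190 repeats.
That took 3 steps.

3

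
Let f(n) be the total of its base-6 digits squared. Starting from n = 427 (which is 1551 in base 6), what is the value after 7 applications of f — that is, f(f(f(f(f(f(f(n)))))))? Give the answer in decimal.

427 = (1,5,5,1)_6 → 1² + 5² + 5² + 1² = 52
52 = (1,2,4)_6 → 1² + 2² + 4² = 21
21 = (3,3)_6 → 3² + 3² = 18
18 = (3,0)_6 → 3² + 0² = 9
9 = (1,3)_6 → 1² + 3² = 10
10 = (1,4)_6 → 1² + 4² = 17
17 = (2,5)_6 → 2² + 5² = 29

29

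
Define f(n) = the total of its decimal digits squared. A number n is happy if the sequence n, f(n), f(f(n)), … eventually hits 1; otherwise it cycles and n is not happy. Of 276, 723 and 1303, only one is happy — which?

1303

276: 276 → 89 → 145 → 42 → 20 → 4 → 16 → 37 → 58 → 89  — repeats 89 (not happy)
723: 723 → 62 → 40 → 16 → 37 → 58 → 89 → 145 → 42 → 20 → 4 → 16  — repeats 16 (not happy)
1303: 1303 → 19 → 82 → 68 → 100 → 1  — reaches 1 (happy)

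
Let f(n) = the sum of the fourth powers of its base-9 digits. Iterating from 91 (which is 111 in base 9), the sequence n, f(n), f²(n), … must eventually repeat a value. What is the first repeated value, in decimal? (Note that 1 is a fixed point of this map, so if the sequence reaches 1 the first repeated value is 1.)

1

91 = (1,1,1)_9 → 1⁴ + 1⁴ + 1⁴ = 3
3 = (3)_9 → 3⁴ = 81
81 = (1,0,0)_9 → 1⁴ + 0⁴ + 0⁴ = 1  — reached the fixed point 1.
1 → 1, so 1 is the first repeated value.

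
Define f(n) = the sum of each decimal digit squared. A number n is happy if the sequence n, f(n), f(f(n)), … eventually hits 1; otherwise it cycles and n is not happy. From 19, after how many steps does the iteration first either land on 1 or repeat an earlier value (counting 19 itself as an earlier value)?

19 → 82
82 → 68
68 → 100
100 → 1  — reached 1.
That took 4 steps.

4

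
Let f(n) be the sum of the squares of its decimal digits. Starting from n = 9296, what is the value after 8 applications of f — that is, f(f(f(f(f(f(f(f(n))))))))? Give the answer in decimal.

145

9296 → 9² + 2² + 9² + 6² = 81 + 4 + 81 + 36 = 202
202 → 2² + 0² + 2² = 4 + 0 + 4 = 8
8 → 8² = 64
64 → 6² + 4² = 36 + 16 = 52
52 → 5² + 2² = 25 + 4 = 29
29 → 2² + 9² = 4 + 81 = 85
85 → 8² + 5² = 64 + 25 = 89
89 → 8² + 9² = 64 + 81 = 145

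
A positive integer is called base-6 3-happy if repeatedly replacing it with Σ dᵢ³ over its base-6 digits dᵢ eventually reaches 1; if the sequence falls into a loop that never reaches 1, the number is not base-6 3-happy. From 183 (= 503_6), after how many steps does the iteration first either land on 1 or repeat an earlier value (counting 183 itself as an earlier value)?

7

183 = (5,0,3)_6 → 5³ + 0³ + 3³ = 125 + 0 + 27 = 152
152 = (4,1,2)_6 → 4³ + 1³ + 2³ = 64 + 1 + 8 = 73
73 = (2,0,1)_6 → 2³ + 0³ + 1³ = 8 + 0 + 1 = 9
9 = (1,3)_6 → 1³ + 3³ = 1 + 27 = 28
28 = (4,4)_6 → 4³ + 4³ = 64 + 64 = 128
128 = (3,3,2)_6 → 3³ + 3³ + 2³ = 27 + 27 + 8 = 62
62 = (1,4,2)_6 → 1³ + 4³ + 2³ = 1 + 64 + 8 = 73  — 73 repeats.
That took 7 steps.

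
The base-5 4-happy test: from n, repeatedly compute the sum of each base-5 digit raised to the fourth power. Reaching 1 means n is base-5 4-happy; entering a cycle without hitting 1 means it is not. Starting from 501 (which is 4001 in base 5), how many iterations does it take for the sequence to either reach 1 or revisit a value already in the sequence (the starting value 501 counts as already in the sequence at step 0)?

10

501 = (4,0,0,1)_5 → 4⁴ + 0⁴ + 0⁴ + 1⁴ = 256 + 0 + 0 + 1 = 257
257 = (2,0,1,2)_5 → 2⁴ + 0⁴ + 1⁴ + 2⁴ = 16 + 0 + 1 + 16 = 33
33 = (1,1,3)_5 → 1⁴ + 1⁴ + 3⁴ = 1 + 1 + 81 = 83
83 = (3,1,3)_5 → 3⁴ + 1⁴ + 3⁴ = 81 + 1 + 81 = 163
163 = (1,1,2,3)_5 → 1⁴ + 1⁴ + 2⁴ + 3⁴ = 1 + 1 + 16 + 81 = 99
99 = (3,4,4)_5 → 3⁴ + 4⁴ + 4⁴ = 81 + 256 + 256 = 593
593 = (4,3,3,3)_5 → 4⁴ + 3⁴ + 3⁴ + 3⁴ = 256 + 81 + 81 + 81 = 499
499 = (3,4,4,4)_5 → 3⁴ + 4⁴ + 4⁴ + 4⁴ = 81 + 256 + 256 + 256 = 849
849 = (1,1,3,4,4)_5 → 1⁴ + 1⁴ + 3⁴ + 4⁴ + 4⁴ = 1 + 1 + 81 + 256 + 256 = 595
595 = (4,3,4,0)_5 → 4⁴ + 3⁴ + 4⁴ + 0⁴ = 256 + 81 + 256 + 0 = 593  — 593 repeats.
That took 10 steps.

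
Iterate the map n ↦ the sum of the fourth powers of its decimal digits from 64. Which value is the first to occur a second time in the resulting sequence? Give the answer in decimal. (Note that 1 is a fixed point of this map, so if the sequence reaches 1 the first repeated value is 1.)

64 → 1552
1552 → 1267
1267 → 3714
3714 → 2739
2739 → 9059
9059 → 13747
13747 → 5140
5140 → 882
882 → 8208
8208 → 8208  — 8208 already appeared earlier.

8208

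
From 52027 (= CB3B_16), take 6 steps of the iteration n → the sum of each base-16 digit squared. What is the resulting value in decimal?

197

52027 = (12,11,3,11)_16 → 12² + 11² + 3² + 11² = 395
395 = (1,8,11)_16 → 1² + 8² + 11² = 186
186 = (11,10)_16 → 11² + 10² = 221
221 = (13,13)_16 → 13² + 13² = 338
338 = (1,5,2)_16 → 1² + 5² + 2² = 30
30 = (1,14)_16 → 1² + 14² = 197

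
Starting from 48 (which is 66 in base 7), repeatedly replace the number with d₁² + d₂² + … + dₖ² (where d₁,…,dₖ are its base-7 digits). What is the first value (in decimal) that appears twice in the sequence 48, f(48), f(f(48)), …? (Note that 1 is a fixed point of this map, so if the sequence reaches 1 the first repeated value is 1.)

4

48 = (6,6)_7 → 6² + 6² = 72
72 = (1,3,2)_7 → 1² + 3² + 2² = 14
14 = (2,0)_7 → 2² + 0² = 4
4 = (4)_7 → 4² = 16
16 = (2,2)_7 → 2² + 2² = 8
8 = (1,1)_7 → 1² + 1² = 2
2 = (2)_7 → 2² = 4  — 4 already appeared earlier.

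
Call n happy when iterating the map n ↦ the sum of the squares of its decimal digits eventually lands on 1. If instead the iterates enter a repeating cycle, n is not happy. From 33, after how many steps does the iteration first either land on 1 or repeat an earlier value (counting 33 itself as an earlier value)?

12

33 → 3² + 3² = 18
18 → 1² + 8² = 65
65 → 6² + 5² = 61
61 → 6² + 1² = 37
37 → 3² + 7² = 58
58 → 5² + 8² = 89
89 → 8² + 9² = 145
145 → 1² + 4² + 5² = 42
42 → 4² + 2² = 20
20 → 2² + 0² = 4
4 → 4² = 16
16 → 1² + 6² = 37  — 37 repeats.
That took 12 steps.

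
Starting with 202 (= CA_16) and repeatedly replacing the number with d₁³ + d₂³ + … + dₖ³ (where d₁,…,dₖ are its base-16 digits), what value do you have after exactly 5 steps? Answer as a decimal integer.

1756

202 = (12,10)_16 → 12³ + 10³ = 1728 + 1000 = 2728
2728 = (10,10,8)_16 → 10³ + 10³ + 8³ = 1000 + 1000 + 512 = 2512
2512 = (9,13,0)_16 → 9³ + 13³ + 0³ = 729 + 2197 + 0 = 2926
2926 = (11,6,14)_16 → 11³ + 6³ + 14³ = 1331 + 216 + 2744 = 4291
4291 = (1,0,12,3)_16 → 1³ + 0³ + 12³ + 3³ = 1 + 0 + 1728 + 27 = 1756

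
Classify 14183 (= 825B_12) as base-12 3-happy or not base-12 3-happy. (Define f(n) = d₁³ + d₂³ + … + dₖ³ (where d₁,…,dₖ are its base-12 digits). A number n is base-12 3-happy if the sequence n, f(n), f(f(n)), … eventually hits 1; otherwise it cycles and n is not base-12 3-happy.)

14183 = (8,2,5,11)_12 → 8³ + 2³ + 5³ + 11³ = 1976
1976 = (1,1,8,8)_12 → 1³ + 1³ + 8³ + 8³ = 1026
1026 = (7,1,6)_12 → 7³ + 1³ + 6³ = 560
560 = (3,10,8)_12 → 3³ + 10³ + 8³ = 1539
1539 = (10,8,3)_12 → 10³ + 8³ + 3³ = 1539  — 1539 already seen; the sequence cycles without reaching 1.

not base-12 3-happy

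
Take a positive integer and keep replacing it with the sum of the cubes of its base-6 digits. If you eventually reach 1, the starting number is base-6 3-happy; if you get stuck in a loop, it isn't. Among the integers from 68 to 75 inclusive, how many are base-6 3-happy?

68: 68 → 134 → 99 → 99  (repeats 99)
69: 69 → 153 → 92 → 43 → 3 → 27 → 91 → 36 → 1  (reaches 1)
70: 70 → 190 → 190  (repeats 190)
71: 71 → 251 → 251  (repeats 251)
72: 72 → 8 → 9 → 28 → 128 → 62 → 73 → 9  (repeats 9)
73: 73 → 9 → 28 → 128 → 62 → 73  (repeats 73)
74: 74 → 16 → 72 → 8 → 9 → 28 → 128 → 62 → 73 → 9  (repeats 9)
75: 75 → 35 → 250 → 190 → 190  (repeats 190)
base-6 3-happy: 69

1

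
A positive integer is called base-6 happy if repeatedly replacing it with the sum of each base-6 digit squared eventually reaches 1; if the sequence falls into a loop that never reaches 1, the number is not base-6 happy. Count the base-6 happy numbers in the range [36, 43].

1

36: 36 → 1  (reaches 1)
37: 37 → 2 → 4 → 16 → 20 → 13 → 5 → 25 → 17 → 29 → 41 → 26 → 20  (repeats 20)
38: 38 → 5 → 25 → 17 → 29 → 41 → 26 → 20 → 13 → 5  (repeats 5)
39: 39 → 10 → 17 → 29 → 41 → 26 → 20 → 13 → 5 → 25 → 17  (repeats 17)
40: 40 → 17 → 29 → 41 → 26 → 20 → 13 → 5 → 25 → 17  (repeats 17)
41: 41 → 26 → 20 → 13 → 5 → 25 → 17 → 29 → 41  (repeats 41)
42: 42 → 2 → 4 → 16 → 20 → 13 → 5 → 25 → 17 → 29 → 41 → 26 → 20  (repeats 20)
43: 43 → 3 → 9 → 10 → 17 → 29 → 41 → 26 → 20 → 13 → 5 → 25 → 17  (repeats 17)
base-6 happy: 36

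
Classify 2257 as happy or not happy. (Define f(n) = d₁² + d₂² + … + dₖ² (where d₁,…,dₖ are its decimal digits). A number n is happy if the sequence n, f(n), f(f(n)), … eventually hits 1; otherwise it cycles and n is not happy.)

2257 → 82
82 → 68
68 → 100
100 → 1  — reached 1.

happy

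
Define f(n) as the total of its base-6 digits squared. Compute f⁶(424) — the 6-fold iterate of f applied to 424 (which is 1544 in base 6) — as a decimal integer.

25

424 = (1,5,4,4)_6 → 1² + 5² + 4² + 4² = 58
58 = (1,3,4)_6 → 1² + 3² + 4² = 26
26 = (4,2)_6 → 4² + 2² = 20
20 = (3,2)_6 → 3² + 2² = 13
13 = (2,1)_6 → 2² + 1² = 5
5 = (5)_6 → 5² = 25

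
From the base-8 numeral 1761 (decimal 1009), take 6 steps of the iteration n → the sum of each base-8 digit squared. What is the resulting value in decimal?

1009 = (1,7,6,1)_8 → 1² + 7² + 6² + 1² = 1 + 49 + 36 + 1 = 87
87 = (1,2,7)_8 → 1² + 2² + 7² = 1 + 4 + 49 = 54
54 = (6,6)_8 → 6² + 6² = 36 + 36 = 72
72 = (1,1,0)_8 → 1² + 1² + 0² = 1 + 1 + 0 = 2
2 = (2)_8 → 2² = 4
4 = (4)_8 → 4² = 16

16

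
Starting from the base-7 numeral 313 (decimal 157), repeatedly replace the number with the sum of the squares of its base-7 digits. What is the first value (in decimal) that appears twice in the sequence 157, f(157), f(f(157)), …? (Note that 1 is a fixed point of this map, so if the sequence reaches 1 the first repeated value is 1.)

29

157 = (3,1,3)_7 → 3² + 1² + 3² = 9 + 1 + 9 = 19
19 = (2,5)_7 → 2² + 5² = 4 + 25 = 29
29 = (4,1)_7 → 4² + 1² = 16 + 1 = 17
17 = (2,3)_7 → 2² + 3² = 4 + 9 = 13
13 = (1,6)_7 → 1² + 6² = 1 + 36 = 37
37 = (5,2)_7 → 5² + 2² = 25 + 4 = 29  — 29 already appeared earlier.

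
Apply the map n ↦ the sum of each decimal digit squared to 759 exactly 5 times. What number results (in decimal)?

759 → 7² + 5² + 9² = 49 + 25 + 81 = 155
155 → 1² + 5² + 5² = 1 + 25 + 25 = 51
51 → 5² + 1² = 25 + 1 = 26
26 → 2² + 6² = 4 + 36 = 40
40 → 4² + 0² = 16 + 0 = 16

16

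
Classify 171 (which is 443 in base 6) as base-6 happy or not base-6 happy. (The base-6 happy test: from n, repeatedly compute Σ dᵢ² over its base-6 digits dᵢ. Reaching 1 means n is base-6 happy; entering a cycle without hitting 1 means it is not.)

not base-6 happy

171 = (4,4,3)_6 → 41
41 = (1,0,5)_6 → 26
26 = (4,2)_6 → 20
20 = (3,2)_6 → 13
13 = (2,1)_6 → 5
5 = (5)_6 → 25
25 = (4,1)_6 → 17
17 = (2,5)_6 → 29
29 = (4,5)_6 → 41  — 41 already seen; the sequence cycles without reaching 1.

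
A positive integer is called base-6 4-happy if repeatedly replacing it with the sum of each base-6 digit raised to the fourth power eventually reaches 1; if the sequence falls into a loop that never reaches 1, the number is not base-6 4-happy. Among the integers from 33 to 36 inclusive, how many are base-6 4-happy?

33: 33 → 706 → 419 → 1332 → 2 → 16 → 272 → 99 → 353 → 963 → 609 → 978 → 338 → 114 → 82 → 273 → 164 → 353  (repeats 353)
34: 34 → 881 → 897 → 962 → 544 → 353 → 963 → 609 → 978 → 338 → 114 → 82 → 273 → 164 → 353  (repeats 353)
35: 35 → 1250 → 1153 → 642 → 1266 → 1251 → 1218 → 1331 → 1251  (repeats 1251)
36: 36 → 1  (reaches 1)
base-6 4-happy: 36

1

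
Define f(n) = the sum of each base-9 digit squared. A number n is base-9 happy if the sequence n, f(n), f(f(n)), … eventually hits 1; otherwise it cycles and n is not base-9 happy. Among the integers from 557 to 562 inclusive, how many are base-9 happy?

557: 557 → 149 → 75 → 73 → 65 → 53 → 89 → 65  (repeats 65)
558: 558 → 100 → 6 → 36 → 16 → 50 → 50  (repeats 50)
559: 559 → 101 → 9 → 1  (reaches 1)
560: 560 → 104 → 30 → 18 → 4 → 16 → 50 → 50  (repeats 50)
561: 561 → 109 → 11 → 5 → 25 → 53 → 89 → 65 → 53  (repeats 53)
562: 562 → 116 → 74 → 68 → 74  (repeats 74)
base-9 happy: 559

1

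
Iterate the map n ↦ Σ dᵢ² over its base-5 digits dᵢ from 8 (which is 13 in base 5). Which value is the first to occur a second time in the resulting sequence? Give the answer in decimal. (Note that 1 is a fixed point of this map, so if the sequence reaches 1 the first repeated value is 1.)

10

8 = (1,3)_5 → 1² + 3² = 10
10 = (2,0)_5 → 2² + 0² = 4
4 = (4)_5 → 4² = 16
16 = (3,1)_5 → 3² + 1² = 10  — 10 already appeared earlier.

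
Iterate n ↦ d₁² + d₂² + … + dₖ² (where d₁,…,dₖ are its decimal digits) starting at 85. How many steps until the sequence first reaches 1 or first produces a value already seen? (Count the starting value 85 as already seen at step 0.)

85 → 8² + 5² = 89
89 → 8² + 9² = 145
145 → 1² + 4² + 5² = 42
42 → 4² + 2² = 20
20 → 2² + 0² = 4
4 → 4² = 16
16 → 1² + 6² = 37
37 → 3² + 7² = 58
58 → 5² + 8² = 89  — 89 repeats.
That took 9 steps.

9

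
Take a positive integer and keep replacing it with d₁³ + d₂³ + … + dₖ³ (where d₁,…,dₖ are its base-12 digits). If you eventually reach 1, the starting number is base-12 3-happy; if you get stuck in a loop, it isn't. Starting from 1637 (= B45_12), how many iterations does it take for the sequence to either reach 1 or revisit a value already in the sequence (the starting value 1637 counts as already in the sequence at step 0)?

1637 = (11,4,5)_12 → 1520
1520 = (10,6,8)_12 → 1728
1728 = (1,0,0,0)_12 → 1  — reached 1.
That took 3 steps.

3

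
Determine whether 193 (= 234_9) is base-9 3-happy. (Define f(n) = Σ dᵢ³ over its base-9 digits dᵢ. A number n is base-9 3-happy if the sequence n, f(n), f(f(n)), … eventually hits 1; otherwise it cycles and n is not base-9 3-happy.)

193 = (2,3,4)_9 → 2³ + 3³ + 4³ = 8 + 27 + 64 = 99
99 = (1,2,0)_9 → 1³ + 2³ + 0³ = 1 + 8 + 0 = 9
9 = (1,0)_9 → 1³ + 0³ = 1 + 0 = 1  — reached 1.

base-9 3-happy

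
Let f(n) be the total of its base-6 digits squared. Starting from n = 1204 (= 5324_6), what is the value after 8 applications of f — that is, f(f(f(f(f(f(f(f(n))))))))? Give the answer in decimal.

1204 = (5,3,2,4)_6 → 5² + 3² + 2² + 4² = 54
54 = (1,3,0)_6 → 1² + 3² + 0² = 10
10 = (1,4)_6 → 1² + 4² = 17
17 = (2,5)_6 → 2² + 5² = 29
29 = (4,5)_6 → 4² + 5² = 41
41 = (1,0,5)_6 → 1² + 0² + 5² = 26
26 = (4,2)_6 → 4² + 2² = 20
20 = (3,2)_6 → 3² + 2² = 13

13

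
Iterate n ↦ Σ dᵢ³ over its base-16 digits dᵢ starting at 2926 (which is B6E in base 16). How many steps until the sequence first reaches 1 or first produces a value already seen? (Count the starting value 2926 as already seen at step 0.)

2926 = (11,6,14)_16 → 11³ + 6³ + 14³ = 1331 + 216 + 2744 = 4291
4291 = (1,0,12,3)_16 → 1³ + 0³ + 12³ + 3³ = 1 + 0 + 1728 + 27 = 1756
1756 = (6,13,12)_16 → 6³ + 13³ + 12³ = 216 + 2197 + 1728 = 4141
4141 = (1,0,2,13)_16 → 1³ + 0³ + 2³ + 13³ = 1 + 0 + 8 + 2197 = 2206
2206 = (8,9,14)_16 → 8³ + 9³ + 14³ = 512 + 729 + 2744 = 3985
3985 = (15,9,1)_16 → 15³ + 9³ + 1³ = 3375 + 729 + 1 = 4105
4105 = (1,0,0,9)_16 → 1³ + 0³ + 0³ + 9³ = 1 + 0 + 0 + 729 = 730
730 = (2,13,10)_16 → 2³ + 13³ + 10³ = 8 + 2197 + 1000 = 3205
3205 = (12,8,5)_16 → 12³ + 8³ + 5³ = 1728 + 512 + 125 = 2365
2365 = (9,3,13)_16 → 9³ + 3³ + 13³ = 729 + 27 + 2197 = 2953
2953 = (11,8,9)_16 → 11³ + 8³ + 9³ = 1331 + 512 + 729 = 2572
2572 = (10,0,12)_16 → 10³ + 0³ + 12³ = 1000 + 0 + 1728 = 2728
2728 = (10,10,8)_16 → 10³ + 10³ + 8³ = 1000 + 1000 + 512 = 2512
2512 = (9,13,0)_16 → 9³ + 13³ + 0³ = 729 + 2197 + 0 = 2926  — 2926 repeats.
That took 14 steps.

14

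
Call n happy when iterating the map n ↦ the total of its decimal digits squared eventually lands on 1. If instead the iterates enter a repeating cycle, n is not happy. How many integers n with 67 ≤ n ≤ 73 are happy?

67: 67 → 85 → 89 → 145 → 42 → 20 → 4 → 16 → 37 → 58 → 89  (repeats 89)
68: 68 → 100 → 1  (reaches 1)
69: 69 → 117 → 51 → 26 → 40 → 16 → 37 → 58 → 89 → 145 → 42 → 20 → 4 → 16  (repeats 16)
70: 70 → 49 → 97 → 130 → 10 → 1  (reaches 1)
71: 71 → 50 → 25 → 29 → 85 → 89 → 145 → 42 → 20 → 4 → 16 → 37 → 58 → 89  (repeats 89)
72: 72 → 53 → 34 → 25 → 29 → 85 → 89 → 145 → 42 → 20 → 4 → 16 → 37 → 58 → 89  (repeats 89)
73: 73 → 58 → 89 → 145 → 42 → 20 → 4 → 16 → 37 → 58  (repeats 58)
happy: 68, 70

2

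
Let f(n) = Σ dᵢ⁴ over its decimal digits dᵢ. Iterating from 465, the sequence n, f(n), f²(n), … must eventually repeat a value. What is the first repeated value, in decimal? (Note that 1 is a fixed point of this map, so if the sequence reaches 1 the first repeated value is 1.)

465 → 2177
2177 → 4819
4819 → 10914
10914 → 6819
6819 → 11954
11954 → 7444
7444 → 3169
3169 → 7939
7939 → 15604
15604 → 2178
2178 → 6514
6514 → 2178  — 2178 already appeared earlier.

2178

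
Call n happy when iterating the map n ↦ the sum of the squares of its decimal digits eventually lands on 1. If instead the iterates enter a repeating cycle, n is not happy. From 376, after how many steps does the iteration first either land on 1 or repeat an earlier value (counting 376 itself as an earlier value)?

5

376 → 3² + 7² + 6² = 94
94 → 9² + 4² = 97
97 → 9² + 7² = 130
130 → 1² + 3² + 0² = 10
10 → 1² + 0² = 1  — reached 1.
That took 5 steps.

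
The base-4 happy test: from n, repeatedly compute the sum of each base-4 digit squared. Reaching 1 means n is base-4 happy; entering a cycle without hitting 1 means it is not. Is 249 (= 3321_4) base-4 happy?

249 = (3,3,2,1)_4 → 23
23 = (1,1,3)_4 → 11
11 = (2,3)_4 → 13
13 = (3,1)_4 → 10
10 = (2,2)_4 → 8
8 = (2,0)_4 → 4
4 = (1,0)_4 → 1  — reached 1.

base-4 happy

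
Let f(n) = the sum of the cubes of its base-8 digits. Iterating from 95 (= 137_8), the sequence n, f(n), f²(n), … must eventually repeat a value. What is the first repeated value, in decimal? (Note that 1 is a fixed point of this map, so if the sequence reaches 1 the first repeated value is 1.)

95 = (1,3,7)_8 → 1³ + 3³ + 7³ = 371
371 = (5,6,3)_8 → 5³ + 6³ + 3³ = 368
368 = (5,6,0)_8 → 5³ + 6³ + 0³ = 341
341 = (5,2,5)_8 → 5³ + 2³ + 5³ = 258
258 = (4,0,2)_8 → 4³ + 0³ + 2³ = 72
72 = (1,1,0)_8 → 1³ + 1³ + 0³ = 2
2 = (2)_8 → 2³ = 8
8 = (1,0)_8 → 1³ + 0³ = 1  — reached the fixed point 1.
1 → 1, so 1 is the first repeated value.

1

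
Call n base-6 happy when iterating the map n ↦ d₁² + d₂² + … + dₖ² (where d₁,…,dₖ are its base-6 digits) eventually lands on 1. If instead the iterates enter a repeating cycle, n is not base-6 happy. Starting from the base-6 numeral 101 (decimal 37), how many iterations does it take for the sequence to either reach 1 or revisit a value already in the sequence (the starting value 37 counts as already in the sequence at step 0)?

37 = (1,0,1)_6 → 1² + 0² + 1² = 1 + 0 + 1 = 2
2 = (2)_6 → 2² = 4
4 = (4)_6 → 4² = 16
16 = (2,4)_6 → 2² + 4² = 4 + 16 = 20
20 = (3,2)_6 → 3² + 2² = 9 + 4 = 13
13 = (2,1)_6 → 2² + 1² = 4 + 1 = 5
5 = (5)_6 → 5² = 25
25 = (4,1)_6 → 4² + 1² = 16 + 1 = 17
17 = (2,5)_6 → 2² + 5² = 4 + 25 = 29
29 = (4,5)_6 → 4² + 5² = 16 + 25 = 41
41 = (1,0,5)_6 → 1² + 0² + 5² = 1 + 0 + 25 = 26
26 = (4,2)_6 → 4² + 2² = 16 + 4 = 20  — 20 repeats.
That took 12 steps.

12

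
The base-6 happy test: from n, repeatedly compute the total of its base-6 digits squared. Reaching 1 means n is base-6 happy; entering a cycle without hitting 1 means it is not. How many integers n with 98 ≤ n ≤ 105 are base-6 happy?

1

98: 98 → 24 → 16 → 20 → 13 → 5 → 25 → 17 → 29 → 41 → 26 → 20  — not base-6 happy
99: 99 → 29 → 41 → 26 → 20 → 13 → 5 → 25 → 17 → 29  — not base-6 happy
100: 100 → 36 → 1  — base-6 happy
101: 101 → 45 → 11 → 26 → 20 → 13 → 5 → 25 → 17 → 29 → 41 → 26  — not base-6 happy
102: 102 → 29 → 41 → 26 → 20 → 13 → 5 → 25 → 17 → 29  — not base-6 happy
103: 103 → 30 → 25 → 17 → 29 → 41 → 26 → 20 → 13 → 5 → 25  — not base-6 happy
104: 104 → 33 → 34 → 41 → 26 → 20 → 13 → 5 → 25 → 17 → 29 → 41  — not base-6 happy
105: 105 → 38 → 5 → 25 → 17 → 29 → 41 → 26 → 20 → 13 → 5  — not base-6 happy
base-6 happy: 100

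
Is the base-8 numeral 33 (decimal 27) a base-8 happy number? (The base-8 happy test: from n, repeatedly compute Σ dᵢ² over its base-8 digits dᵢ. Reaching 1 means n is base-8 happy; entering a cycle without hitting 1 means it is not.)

base-8 happy

27 = (3,3)_8 → 3² + 3² = 9 + 9 = 18
18 = (2,2)_8 → 2² + 2² = 4 + 4 = 8
8 = (1,0)_8 → 1² + 0² = 1 + 0 = 1  — reached 1.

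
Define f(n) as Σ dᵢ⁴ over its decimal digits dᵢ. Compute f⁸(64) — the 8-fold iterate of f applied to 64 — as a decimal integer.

64 → 6⁴ + 4⁴ = 1296 + 256 = 1552
1552 → 1⁴ + 5⁴ + 5⁴ + 2⁴ = 1 + 625 + 625 + 16 = 1267
1267 → 1⁴ + 2⁴ + 6⁴ + 7⁴ = 1 + 16 + 1296 + 2401 = 3714
3714 → 3⁴ + 7⁴ + 1⁴ + 4⁴ = 81 + 2401 + 1 + 256 = 2739
2739 → 2⁴ + 7⁴ + 3⁴ + 9⁴ = 16 + 2401 + 81 + 6561 = 9059
9059 → 9⁴ + 0⁴ + 5⁴ + 9⁴ = 6561 + 0 + 625 + 6561 = 13747
13747 → 1⁴ + 3⁴ + 7⁴ + 4⁴ + 7⁴ = 1 + 81 + 2401 + 256 + 2401 = 5140
5140 → 5⁴ + 1⁴ + 4⁴ + 0⁴ = 625 + 1 + 256 + 0 = 882

882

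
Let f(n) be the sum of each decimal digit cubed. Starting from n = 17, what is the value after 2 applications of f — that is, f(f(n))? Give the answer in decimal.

155

17 → 1³ + 7³ = 344
344 → 3³ + 4³ + 4³ = 155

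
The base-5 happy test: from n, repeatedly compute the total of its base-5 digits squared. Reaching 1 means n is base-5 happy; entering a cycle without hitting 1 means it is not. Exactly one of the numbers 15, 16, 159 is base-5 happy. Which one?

15: 15 → 9 → 17 → 13 → 13  — repeats 13 (not base-5 happy)
16: 16 → 10 → 4 → 16  — repeats 16 (not base-5 happy)
159: 159 → 19 → 25 → 1  — reaches 1 (base-5 happy)

159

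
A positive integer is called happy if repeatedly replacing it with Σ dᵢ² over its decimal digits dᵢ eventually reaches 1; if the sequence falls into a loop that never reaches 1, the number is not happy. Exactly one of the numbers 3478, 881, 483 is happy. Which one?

3478: 3478 → 138 → 74 → 65 → 61 → 37 → 58 → 89 → 145 → 42 → 20 → 4 → 16 → 37  — repeats 37 (not happy)
881: 881 → 129 → 86 → 100 → 1  — reaches 1 (happy)
483: 483 → 89 → 145 → 42 → 20 → 4 → 16 → 37 → 58 → 89  — repeats 89 (not happy)

881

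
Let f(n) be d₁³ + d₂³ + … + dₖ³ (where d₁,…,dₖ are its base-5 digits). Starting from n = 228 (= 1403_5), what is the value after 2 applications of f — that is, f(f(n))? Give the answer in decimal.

62

228 = (1,4,0,3)_5 → 1³ + 4³ + 0³ + 3³ = 1 + 64 + 0 + 27 = 92
92 = (3,3,2)_5 → 3³ + 3³ + 2³ = 27 + 27 + 8 = 62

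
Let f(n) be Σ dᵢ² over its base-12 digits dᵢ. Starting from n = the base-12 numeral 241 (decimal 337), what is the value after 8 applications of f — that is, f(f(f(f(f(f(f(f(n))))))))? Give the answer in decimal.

5

337 = (2,4,1)_12 → 2² + 4² + 1² = 21
21 = (1,9)_12 → 1² + 9² = 82
82 = (6,10)_12 → 6² + 10² = 136
136 = (11,4)_12 → 11² + 4² = 137
137 = (11,5)_12 → 11² + 5² = 146
146 = (1,0,2)_12 → 1² + 0² + 2² = 5
5 = (5)_12 → 5² = 25
25 = (2,1)_12 → 2² + 1² = 5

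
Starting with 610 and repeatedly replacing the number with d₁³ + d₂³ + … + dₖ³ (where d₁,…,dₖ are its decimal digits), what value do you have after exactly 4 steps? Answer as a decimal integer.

610 → 6³ + 1³ + 0³ = 217
217 → 2³ + 1³ + 7³ = 352
352 → 3³ + 5³ + 2³ = 160
160 → 1³ + 6³ + 0³ = 217

217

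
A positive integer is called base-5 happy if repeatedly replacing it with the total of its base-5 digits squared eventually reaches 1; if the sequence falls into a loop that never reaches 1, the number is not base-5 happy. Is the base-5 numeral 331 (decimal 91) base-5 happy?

base-5 happy

91 = (3,3,1)_5 → 3² + 3² + 1² = 19
19 = (3,4)_5 → 3² + 4² = 25
25 = (1,0,0)_5 → 1² + 0² + 0² = 1  — reached 1.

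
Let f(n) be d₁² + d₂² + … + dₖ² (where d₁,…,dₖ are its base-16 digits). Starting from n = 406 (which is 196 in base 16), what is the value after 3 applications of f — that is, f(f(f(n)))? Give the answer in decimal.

406 = (1,9,6)_16 → 1² + 9² + 6² = 118
118 = (7,6)_16 → 7² + 6² = 85
85 = (5,5)_16 → 5² + 5² = 50

50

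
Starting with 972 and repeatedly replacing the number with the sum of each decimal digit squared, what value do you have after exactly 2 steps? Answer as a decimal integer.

972 → 9² + 7² + 2² = 81 + 49 + 4 = 134
134 → 1² + 3² + 4² = 1 + 9 + 16 = 26

26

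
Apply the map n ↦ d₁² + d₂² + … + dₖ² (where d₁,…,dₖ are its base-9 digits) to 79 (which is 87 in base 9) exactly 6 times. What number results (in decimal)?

89

79 = (8,7)_9 → 8² + 7² = 113
113 = (1,3,5)_9 → 1² + 3² + 5² = 35
35 = (3,8)_9 → 3² + 8² = 73
73 = (8,1)_9 → 8² + 1² = 65
65 = (7,2)_9 → 7² + 2² = 53
53 = (5,8)_9 → 5² + 8² = 89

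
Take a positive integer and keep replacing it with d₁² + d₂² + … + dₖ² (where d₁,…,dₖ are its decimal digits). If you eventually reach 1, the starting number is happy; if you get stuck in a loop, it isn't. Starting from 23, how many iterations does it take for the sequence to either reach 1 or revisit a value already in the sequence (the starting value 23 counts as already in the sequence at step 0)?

23 → 2² + 3² = 13
13 → 1² + 3² = 10
10 → 1² + 0² = 1  — reached 1.
That took 3 steps.

3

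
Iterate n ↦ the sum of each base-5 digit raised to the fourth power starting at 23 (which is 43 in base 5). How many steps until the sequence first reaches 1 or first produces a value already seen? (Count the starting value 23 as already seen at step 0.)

12

23 = (4,3)_5 → 4⁴ + 3⁴ = 337
337 = (2,3,2,2)_5 → 2⁴ + 3⁴ + 2⁴ + 2⁴ = 129
129 = (1,0,0,4)_5 → 1⁴ + 0⁴ + 0⁴ + 4⁴ = 257
257 = (2,0,1,2)_5 → 2⁴ + 0⁴ + 1⁴ + 2⁴ = 33
33 = (1,1,3)_5 → 1⁴ + 1⁴ + 3⁴ = 83
83 = (3,1,3)_5 → 3⁴ + 1⁴ + 3⁴ = 163
163 = (1,1,2,3)_5 → 1⁴ + 1⁴ + 2⁴ + 3⁴ = 99
99 = (3,4,4)_5 → 3⁴ + 4⁴ + 4⁴ = 593
593 = (4,3,3,3)_5 → 4⁴ + 3⁴ + 3⁴ + 3⁴ = 499
499 = (3,4,4,4)_5 → 3⁴ + 4⁴ + 4⁴ + 4⁴ = 849
849 = (1,1,3,4,4)_5 → 1⁴ + 1⁴ + 3⁴ + 4⁴ + 4⁴ = 595
595 = (4,3,4,0)_5 → 4⁴ + 3⁴ + 4⁴ + 0⁴ = 593  — 593 repeats.
That took 12 steps.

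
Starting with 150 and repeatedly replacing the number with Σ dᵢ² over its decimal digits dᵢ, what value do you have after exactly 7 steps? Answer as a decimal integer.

145

150 → 1² + 5² + 0² = 1 + 25 + 0 = 26
26 → 2² + 6² = 4 + 36 = 40
40 → 4² + 0² = 16 + 0 = 16
16 → 1² + 6² = 1 + 36 = 37
37 → 3² + 7² = 9 + 49 = 58
58 → 5² + 8² = 25 + 64 = 89
89 → 8² + 9² = 64 + 81 = 145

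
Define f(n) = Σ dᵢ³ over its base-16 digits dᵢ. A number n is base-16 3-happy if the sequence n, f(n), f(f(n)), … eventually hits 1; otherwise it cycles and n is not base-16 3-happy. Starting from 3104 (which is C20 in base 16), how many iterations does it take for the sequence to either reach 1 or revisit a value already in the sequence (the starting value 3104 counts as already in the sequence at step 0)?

11

3104 = (12,2,0)_16 → 1736
1736 = (6,12,8)_16 → 2456
2456 = (9,9,8)_16 → 1970
1970 = (7,11,2)_16 → 1682
1682 = (6,9,2)_16 → 953
953 = (3,11,9)_16 → 2087
2087 = (8,2,7)_16 → 863
863 = (3,5,15)_16 → 3527
3527 = (13,12,7)_16 → 4268
4268 = (1,0,10,12)_16 → 2729
2729 = (10,10,9)_16 → 2729  — 2729 repeats.
That took 11 steps.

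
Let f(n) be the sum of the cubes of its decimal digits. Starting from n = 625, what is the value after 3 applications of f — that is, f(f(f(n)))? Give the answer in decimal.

625 → 6³ + 2³ + 5³ = 216 + 8 + 125 = 349
349 → 3³ + 4³ + 9³ = 27 + 64 + 729 = 820
820 → 8³ + 2³ + 0³ = 512 + 8 + 0 = 520

520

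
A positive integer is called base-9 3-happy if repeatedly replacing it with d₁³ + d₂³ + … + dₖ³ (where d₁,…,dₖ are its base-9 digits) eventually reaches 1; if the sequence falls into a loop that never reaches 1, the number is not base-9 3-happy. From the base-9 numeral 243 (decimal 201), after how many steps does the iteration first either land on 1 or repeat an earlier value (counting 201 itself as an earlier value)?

201 = (2,4,3)_9 → 2³ + 4³ + 3³ = 8 + 64 + 27 = 99
99 = (1,2,0)_9 → 1³ + 2³ + 0³ = 1 + 8 + 0 = 9
9 = (1,0)_9 → 1³ + 0³ = 1 + 0 = 1  — reached 1.
That took 3 steps.

3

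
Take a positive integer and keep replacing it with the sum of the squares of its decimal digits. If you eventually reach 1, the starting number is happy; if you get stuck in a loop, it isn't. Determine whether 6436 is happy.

6436 → 6² + 4² + 3² + 6² = 97
97 → 9² + 7² = 130
130 → 1² + 3² + 0² = 10
10 → 1² + 0² = 1  — reached 1.

happy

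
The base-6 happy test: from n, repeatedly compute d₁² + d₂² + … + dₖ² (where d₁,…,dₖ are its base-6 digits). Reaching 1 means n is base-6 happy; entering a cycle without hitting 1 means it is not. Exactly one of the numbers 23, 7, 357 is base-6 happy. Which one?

357

23: 23 → 34 → 41 → 26 → 20 → 13 → 5 → 25 → 17 → 29 → 41  — repeats 41 (not base-6 happy)
7: 7 → 2 → 4 → 16 → 20 → 13 → 5 → 25 → 17 → 29 → 41 → 26 → 20  — repeats 20 (not base-6 happy)
357: 357 → 44 → 6 → 1  — reaches 1 (base-6 happy)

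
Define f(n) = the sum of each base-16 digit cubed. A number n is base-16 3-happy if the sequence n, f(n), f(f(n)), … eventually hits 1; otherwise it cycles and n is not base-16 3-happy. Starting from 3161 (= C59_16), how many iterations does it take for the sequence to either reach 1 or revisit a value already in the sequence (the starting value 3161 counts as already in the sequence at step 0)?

3161 = (12,5,9)_16 → 12³ + 5³ + 9³ = 2582
2582 = (10,1,6)_16 → 10³ + 1³ + 6³ = 1217
1217 = (4,12,1)_16 → 4³ + 12³ + 1³ = 1793
1793 = (7,0,1)_16 → 7³ + 0³ + 1³ = 344
344 = (1,5,8)_16 → 1³ + 5³ + 8³ = 638
638 = (2,7,14)_16 → 2³ + 7³ + 14³ = 3095
3095 = (12,1,7)_16 → 12³ + 1³ + 7³ = 2072
2072 = (8,1,8)_16 → 8³ + 1³ + 8³ = 1025
1025 = (4,0,1)_16 → 4³ + 0³ + 1³ = 65
65 = (4,1)_16 → 4³ + 1³ = 65  — 65 repeats.
That took 10 steps.

10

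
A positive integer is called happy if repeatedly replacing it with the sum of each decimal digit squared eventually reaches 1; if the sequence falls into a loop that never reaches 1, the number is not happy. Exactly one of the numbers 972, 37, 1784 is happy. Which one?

972: 972 → 134 → 26 → 40 → 16 → 37 → 58 → 89 → 145 → 42 → 20 → 4 → 16  — repeats 16 (not happy)
37: 37 → 58 → 89 → 145 → 42 → 20 → 4 → 16 → 37  — repeats 37 (not happy)
1784: 1784 → 130 → 10 → 1  — reaches 1 (happy)

1784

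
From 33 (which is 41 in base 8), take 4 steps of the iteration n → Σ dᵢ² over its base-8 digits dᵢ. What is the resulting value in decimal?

33 = (4,1)_8 → 4² + 1² = 17
17 = (2,1)_8 → 2² + 1² = 5
5 = (5)_8 → 5² = 25
25 = (3,1)_8 → 3² + 1² = 10

10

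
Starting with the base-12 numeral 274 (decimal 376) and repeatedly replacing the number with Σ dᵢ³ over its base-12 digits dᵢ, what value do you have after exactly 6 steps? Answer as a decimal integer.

376 = (2,7,4)_12 → 2³ + 7³ + 4³ = 415
415 = (2,10,7)_12 → 2³ + 10³ + 7³ = 1351
1351 = (9,4,7)_12 → 9³ + 4³ + 7³ = 1136
1136 = (7,10,8)_12 → 7³ + 10³ + 8³ = 1855
1855 = (1,0,10,7)_12 → 1³ + 0³ + 10³ + 7³ = 1344
1344 = (9,4,0)_12 → 9³ + 4³ + 0³ = 793

793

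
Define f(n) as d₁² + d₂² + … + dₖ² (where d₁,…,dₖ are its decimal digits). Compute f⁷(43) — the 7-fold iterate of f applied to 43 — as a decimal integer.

43 → 4² + 3² = 25
25 → 2² + 5² = 29
29 → 2² + 9² = 85
85 → 8² + 5² = 89
89 → 8² + 9² = 145
145 → 1² + 4² + 5² = 42
42 → 4² + 2² = 20

20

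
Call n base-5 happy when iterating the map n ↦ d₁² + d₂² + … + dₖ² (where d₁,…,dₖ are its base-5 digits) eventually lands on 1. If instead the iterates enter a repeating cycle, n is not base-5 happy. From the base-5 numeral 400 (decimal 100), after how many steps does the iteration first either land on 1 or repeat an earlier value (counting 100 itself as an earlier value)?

4

100 = (4,0,0)_5 → 4² + 0² + 0² = 16 + 0 + 0 = 16
16 = (3,1)_5 → 3² + 1² = 9 + 1 = 10
10 = (2,0)_5 → 2² + 0² = 4 + 0 = 4
4 = (4)_5 → 4² = 16  — 16 repeats.
That took 4 steps.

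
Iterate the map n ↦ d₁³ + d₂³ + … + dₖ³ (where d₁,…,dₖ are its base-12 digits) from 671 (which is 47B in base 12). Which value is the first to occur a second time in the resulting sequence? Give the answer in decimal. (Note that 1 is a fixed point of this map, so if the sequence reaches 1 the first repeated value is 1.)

1738

671 = (4,7,11)_12 → 4³ + 7³ + 11³ = 64 + 343 + 1331 = 1738
1738 = (1,0,0,10)_12 → 1³ + 0³ + 0³ + 10³ = 1 + 0 + 0 + 1000 = 1001
1001 = (6,11,5)_12 → 6³ + 11³ + 5³ = 216 + 1331 + 125 = 1672
1672 = (11,7,4)_12 → 11³ + 7³ + 4³ = 1331 + 343 + 64 = 1738  — 1738 already appeared earlier.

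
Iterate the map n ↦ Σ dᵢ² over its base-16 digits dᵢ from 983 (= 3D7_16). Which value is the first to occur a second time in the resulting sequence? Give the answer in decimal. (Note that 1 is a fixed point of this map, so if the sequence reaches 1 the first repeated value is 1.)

983 = (3,13,7)_16 → 3² + 13² + 7² = 9 + 169 + 49 = 227
227 = (14,3)_16 → 14² + 3² = 196 + 9 = 205
205 = (12,13)_16 → 12² + 13² = 144 + 169 = 313
313 = (1,3,9)_16 → 1² + 3² + 9² = 1 + 9 + 81 = 91
91 = (5,11)_16 → 5² + 11² = 25 + 121 = 146
146 = (9,2)_16 → 9² + 2² = 81 + 4 = 85
85 = (5,5)_16 → 5² + 5² = 25 + 25 = 50
50 = (3,2)_16 → 3² + 2² = 9 + 4 = 13
13 = (13)_16 → 13² = 169
169 = (10,9)_16 → 10² + 9² = 100 + 81 = 181
181 = (11,5)_16 → 11² + 5² = 121 + 25 = 146  — 146 already appeared earlier.

146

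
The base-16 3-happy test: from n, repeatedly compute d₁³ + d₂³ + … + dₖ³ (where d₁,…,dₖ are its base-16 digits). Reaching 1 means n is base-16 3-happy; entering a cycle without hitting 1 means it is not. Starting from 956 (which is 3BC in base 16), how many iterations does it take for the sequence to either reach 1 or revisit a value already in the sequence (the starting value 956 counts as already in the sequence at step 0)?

6

956 = (3,11,12)_16 → 3³ + 11³ + 12³ = 3086
3086 = (12,0,14)_16 → 12³ + 0³ + 14³ = 4472
4472 = (1,1,7,8)_16 → 1³ + 1³ + 7³ + 8³ = 857
857 = (3,5,9)_16 → 3³ + 5³ + 9³ = 881
881 = (3,7,1)_16 → 3³ + 7³ + 1³ = 371
371 = (1,7,3)_16 → 1³ + 7³ + 3³ = 371  — 371 repeats.
That took 6 steps.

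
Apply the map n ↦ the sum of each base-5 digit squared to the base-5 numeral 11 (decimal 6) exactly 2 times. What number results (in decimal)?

4

6 = (1,1)_5 → 1² + 1² = 1 + 1 = 2
2 = (2)_5 → 2² = 4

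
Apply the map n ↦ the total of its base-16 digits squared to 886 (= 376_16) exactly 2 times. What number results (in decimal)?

221

886 = (3,7,6)_16 → 3² + 7² + 6² = 94
94 = (5,14)_16 → 5² + 14² = 221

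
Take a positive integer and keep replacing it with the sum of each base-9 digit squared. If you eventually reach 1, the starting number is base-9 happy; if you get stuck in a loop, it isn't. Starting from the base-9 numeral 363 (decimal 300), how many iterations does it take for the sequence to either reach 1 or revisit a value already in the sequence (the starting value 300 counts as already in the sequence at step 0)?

5

300 = (3,6,3)_9 → 3² + 6² + 3² = 9 + 36 + 9 = 54
54 = (6,0)_9 → 6² + 0² = 36 + 0 = 36
36 = (4,0)_9 → 4² + 0² = 16 + 0 = 16
16 = (1,7)_9 → 1² + 7² = 1 + 49 = 50
50 = (5,5)_9 → 5² + 5² = 25 + 25 = 50  — 50 repeats.
That took 5 steps.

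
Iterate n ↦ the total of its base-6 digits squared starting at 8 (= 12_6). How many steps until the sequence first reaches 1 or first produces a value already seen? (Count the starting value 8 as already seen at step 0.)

8 = (1,2)_6 → 1² + 2² = 5
5 = (5)_6 → 5² = 25
25 = (4,1)_6 → 4² + 1² = 17
17 = (2,5)_6 → 2² + 5² = 29
29 = (4,5)_6 → 4² + 5² = 41
41 = (1,0,5)_6 → 1² + 0² + 5² = 26
26 = (4,2)_6 → 4² + 2² = 20
20 = (3,2)_6 → 3² + 2² = 13
13 = (2,1)_6 → 2² + 1² = 5  — 5 repeats.
That took 9 steps.

9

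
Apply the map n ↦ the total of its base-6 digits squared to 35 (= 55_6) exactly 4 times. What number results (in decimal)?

17

35 = (5,5)_6 → 5² + 5² = 25 + 25 = 50
50 = (1,2,2)_6 → 1² + 2² + 2² = 1 + 4 + 4 = 9
9 = (1,3)_6 → 1² + 3² = 1 + 9 = 10
10 = (1,4)_6 → 1² + 4² = 1 + 16 = 17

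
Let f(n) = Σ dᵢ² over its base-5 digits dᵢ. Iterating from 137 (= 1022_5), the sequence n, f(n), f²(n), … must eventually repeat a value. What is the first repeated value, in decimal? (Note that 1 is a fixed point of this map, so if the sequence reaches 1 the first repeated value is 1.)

137 = (1,0,2,2)_5 → 1² + 0² + 2² + 2² = 1 + 0 + 4 + 4 = 9
9 = (1,4)_5 → 1² + 4² = 1 + 16 = 17
17 = (3,2)_5 → 3² + 2² = 9 + 4 = 13
13 = (2,3)_5 → 2² + 3² = 4 + 9 = 13  — 13 already appeared earlier.

13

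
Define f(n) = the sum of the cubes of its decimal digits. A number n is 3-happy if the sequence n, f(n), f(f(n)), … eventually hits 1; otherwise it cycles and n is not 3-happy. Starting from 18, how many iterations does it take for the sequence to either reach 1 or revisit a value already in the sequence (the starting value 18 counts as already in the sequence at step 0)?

18 → 1³ + 8³ = 1 + 512 = 513
513 → 5³ + 1³ + 3³ = 125 + 1 + 27 = 153
153 → 1³ + 5³ + 3³ = 1 + 125 + 27 = 153  — 153 repeats.
That took 3 steps.

3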